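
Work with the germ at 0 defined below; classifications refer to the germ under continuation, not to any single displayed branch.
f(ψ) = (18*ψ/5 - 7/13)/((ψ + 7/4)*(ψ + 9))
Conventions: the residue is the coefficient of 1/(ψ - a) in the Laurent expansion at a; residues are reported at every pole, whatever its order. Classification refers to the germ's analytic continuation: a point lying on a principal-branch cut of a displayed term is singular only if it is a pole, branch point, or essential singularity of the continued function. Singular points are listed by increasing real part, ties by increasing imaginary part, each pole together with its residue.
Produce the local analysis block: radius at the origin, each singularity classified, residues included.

Radius of convergence at 0: 7/4.
At -9: a pole of order 1; residue 8564/1885.
At -7/4: a pole of order 1; residue -1778/1885.

Denominator factor (ψ + 9): pole of order 1 at -9, modulus 9.
Denominator factor (ψ + 7/4): pole of order 1 at -7/4, modulus 7/4.
The radius of convergence is the smallest modulus among the singular points: 7/4.
At the order-1 pole -9 set g(ψ) = (ψ - (-9))*f(ψ) = (18*ψ/5 - 7/13)/(ψ + 7/4).
Simple pole: residue = g(a) at a = -9, which is 8564/1885.
At the order-1 pole -7/4 set g(ψ) = (ψ - (-7/4))*f(ψ) = (18*ψ/5 - 7/13)/(ψ + 9).
Simple pole: residue = g(a) at a = -7/4, which is -1778/1885.
List the singular points by increasing real part (a conjugate pair: the negative imaginary part first).


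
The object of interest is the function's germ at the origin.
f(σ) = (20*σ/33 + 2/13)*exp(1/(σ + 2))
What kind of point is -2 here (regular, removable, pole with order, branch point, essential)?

The point is an essential singularity.

The exponent 1/(σ - (-2)) has a pole at -2, so exp(1/(σ - (-2))) takes every nonzero value near it: an essential singularity (not a pole of any order).


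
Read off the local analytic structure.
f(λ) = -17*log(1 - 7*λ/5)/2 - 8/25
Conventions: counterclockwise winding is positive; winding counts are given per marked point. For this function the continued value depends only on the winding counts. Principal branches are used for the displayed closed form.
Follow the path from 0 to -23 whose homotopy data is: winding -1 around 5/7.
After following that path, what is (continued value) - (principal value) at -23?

Continued minus principal equals (17)*pi*i.

The rational part is single-valued and drops out of the difference; each branch term changes only by its own monodromy.
(-17/2)*log(1 - λ/(5/7)): each positive loop around 5/7 adds 2*pi*i to the log, so winding -1 contributes (-17/2)*(-1)*2*pi*i = (17)*pi*i.
Summing the contributions at λ = -23 gives (17)*pi*i.


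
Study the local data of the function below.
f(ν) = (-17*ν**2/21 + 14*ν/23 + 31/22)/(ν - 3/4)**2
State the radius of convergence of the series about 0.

Denominator factor (ν - 3/4)^2: pole of order 2 at 3/4, modulus 3/4.
The radius of convergence is the smallest modulus among the singular points: 3/4.

The radius of convergence is 3/4.


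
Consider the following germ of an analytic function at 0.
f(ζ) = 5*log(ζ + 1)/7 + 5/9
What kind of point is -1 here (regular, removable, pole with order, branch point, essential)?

The term (5/7)*log(1 - ζ/(-1)) has argument 1 - -1/(-1) = 0 at -1: a logarithmic (infinitely-sheeted) branch point; the remaining terms are analytic or single-valued there.

The point is a logarithmic branch point.


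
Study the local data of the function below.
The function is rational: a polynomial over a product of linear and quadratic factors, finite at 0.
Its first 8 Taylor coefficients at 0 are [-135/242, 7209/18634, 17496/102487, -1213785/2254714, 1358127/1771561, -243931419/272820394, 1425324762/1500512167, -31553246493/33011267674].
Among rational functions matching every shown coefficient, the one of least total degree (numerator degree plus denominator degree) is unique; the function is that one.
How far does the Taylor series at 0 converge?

The radius of convergence is 11/9.

No rational of total degree below 4 reproduces all 8 coefficients; solving the [2/2] Pade equations on them gives f(u) = (9*u**2/14 - 11*u/14 - 5/6)/(u + 11/9)**2, whose expansion matches every shown term.
Denominator factor (u + 11/9)^2: pole of order 2 at -11/9, modulus 11/9.
The radius of convergence is the smallest modulus among the singular points: 11/9.


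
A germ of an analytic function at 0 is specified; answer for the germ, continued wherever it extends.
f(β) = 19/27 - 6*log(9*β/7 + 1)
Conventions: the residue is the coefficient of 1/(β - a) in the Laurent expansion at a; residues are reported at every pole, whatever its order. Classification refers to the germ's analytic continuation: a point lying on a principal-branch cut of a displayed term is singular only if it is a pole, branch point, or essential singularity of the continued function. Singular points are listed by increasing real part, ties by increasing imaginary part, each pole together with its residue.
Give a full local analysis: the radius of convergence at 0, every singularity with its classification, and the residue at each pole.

Radius of convergence at 0: 7/9.
At -7/9: a logarithmic branch point.

Branch term (-6)*log(1 - β/(-7/9)): its argument vanishes at β = -7/9, a logarithmic branch point, modulus 7/9.
The radius of convergence is the smallest modulus among the singular points: 7/9.


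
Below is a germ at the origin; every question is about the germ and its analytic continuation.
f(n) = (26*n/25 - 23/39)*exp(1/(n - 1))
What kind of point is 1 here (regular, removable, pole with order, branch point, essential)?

The exponent 1/(n - (1)) has a pole at 1, so exp(1/(n - (1))) takes every nonzero value near it: an essential singularity (not a pole of any order).

The point is an essential singularity.


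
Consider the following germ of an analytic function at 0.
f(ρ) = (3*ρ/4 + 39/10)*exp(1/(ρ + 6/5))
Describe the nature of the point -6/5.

The point is an essential singularity.

The exponent 1/(ρ - (-6/5)) has a pole at -6/5, so exp(1/(ρ - (-6/5))) takes every nonzero value near it: an essential singularity (not a pole of any order).


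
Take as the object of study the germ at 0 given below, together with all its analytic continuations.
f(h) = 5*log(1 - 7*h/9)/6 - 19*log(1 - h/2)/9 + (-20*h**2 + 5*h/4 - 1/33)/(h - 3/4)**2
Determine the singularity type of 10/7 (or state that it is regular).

The point is a regular point.

Denominator factors: h - 3/4 = 19/28 at h = 10/7 — none vanishes.
Branch term log(1 - h/(9/7)): argument at 10/7 is -1/9, nonzero, so 10/7 is not its branch point (a point on a principal cut is still regular for the continued germ).
Branch term log(1 - h/(2)): argument at 10/7 is 2/7, nonzero, so 10/7 is not its branch point (a point on a principal cut is still regular for the continued germ).
So the germ continues analytically to 10/7.


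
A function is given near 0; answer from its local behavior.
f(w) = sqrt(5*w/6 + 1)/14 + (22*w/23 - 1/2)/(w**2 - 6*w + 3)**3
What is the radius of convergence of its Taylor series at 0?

Denominator factor (w**2 - 6*w + 3)^3: discriminant 24, real irrational roots 3 + sqrt(6) and 3 - sqrt(6); poles of order 3, moduli 3 + sqrt(6) and 3 - sqrt(6).
Branch term (1/14)*sqrt(1 - w/(-6/5)): its argument vanishes at w = -6/5, a square-root branch point, modulus 6/5.
The radius of convergence is the smallest modulus among the singular points: 3 - sqrt(6).

The radius of convergence is 3 - sqrt(6).


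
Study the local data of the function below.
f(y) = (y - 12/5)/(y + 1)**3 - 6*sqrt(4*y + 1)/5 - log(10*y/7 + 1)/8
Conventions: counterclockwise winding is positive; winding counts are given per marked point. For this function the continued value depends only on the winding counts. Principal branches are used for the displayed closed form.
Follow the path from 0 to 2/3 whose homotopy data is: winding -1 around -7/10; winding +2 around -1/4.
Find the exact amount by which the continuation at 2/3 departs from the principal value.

The rational part is single-valued and drops out of the difference; each branch term changes only by its own monodromy.
(-6/5)*sqrt(1 - y/(-1/4)): winding +2 is even, the square root returns to the same sheet, contribution 0.
(-1/8)*log(1 - y/(-7/10)): each positive loop around -7/10 adds 2*pi*i to the log, so winding -1 contributes (-1/8)*(-1)*2*pi*i = (1/4)*pi*i.
Summing the contributions at y = 2/3 gives (1/4)*pi*i.

Continued minus principal equals (1/4)*pi*i.


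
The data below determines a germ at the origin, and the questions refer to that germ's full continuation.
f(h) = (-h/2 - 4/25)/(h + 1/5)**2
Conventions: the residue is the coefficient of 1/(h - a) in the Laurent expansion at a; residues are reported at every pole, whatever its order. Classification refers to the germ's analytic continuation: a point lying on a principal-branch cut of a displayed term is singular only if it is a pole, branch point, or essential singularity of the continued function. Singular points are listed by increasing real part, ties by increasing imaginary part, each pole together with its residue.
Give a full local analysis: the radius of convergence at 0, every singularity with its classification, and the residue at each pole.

Denominator factor (h + 1/5)^2: pole of order 2 at -1/5, modulus 1/5.
The radius of convergence is the smallest modulus among the singular points: 1/5.
At the order-2 pole -1/5 set g(h) = (h - (-1/5))^2*f(h) = -h/2 - 4/25.
Order-2 pole: residue = g'(a); g'(-1/5) = -1/2, so the residue is -1/2.

Radius of convergence at 0: 1/5.
At -1/5: a pole of order 2; residue -1/2.


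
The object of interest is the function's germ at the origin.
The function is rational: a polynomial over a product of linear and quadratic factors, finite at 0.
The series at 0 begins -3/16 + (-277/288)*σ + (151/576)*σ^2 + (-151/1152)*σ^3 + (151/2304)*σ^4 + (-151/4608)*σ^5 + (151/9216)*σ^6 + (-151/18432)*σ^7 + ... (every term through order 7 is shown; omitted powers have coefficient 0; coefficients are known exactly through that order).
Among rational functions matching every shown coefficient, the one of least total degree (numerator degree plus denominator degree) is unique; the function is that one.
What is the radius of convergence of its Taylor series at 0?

The radius of convergence is 2.

No rational of total degree below 3 reproduces all 8 coefficients; solving the [2/1] Pade equations on them gives f(σ) = (-7*σ**2/16 - 19*σ/9 - 3/8)/(σ + 2), whose expansion matches every shown term.
Denominator factor (σ + 2): pole of order 1 at -2, modulus 2.
The radius of convergence is the smallest modulus among the singular points: 2.


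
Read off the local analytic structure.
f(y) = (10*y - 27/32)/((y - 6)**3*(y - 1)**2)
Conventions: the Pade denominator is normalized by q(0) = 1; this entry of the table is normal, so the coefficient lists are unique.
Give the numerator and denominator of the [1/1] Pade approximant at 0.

The Pade approximant has numerator coefficients [1/256, -65855/1396224]; denominator coefficients [1, -275/101].

Taylor coefficients needed (expand at 0): a_0 = 1/256, a_1 = -505/13824, a_2 = -1375/13824.
Write the denominator as Q(y) = 1 + q1*y. Requiring Q*f - P = O(y^3) with deg P <= 1 kills the coefficients of y^2..y^2 in Q*f:
  y^2: a_2 + q1*a_1 = 0, i.e. -1375/13824 + (-505/13824)*q1 = 0.
Solving this linear system: q1 = -275/101.
The numerator is Q*f truncated at degree 1: P0 = a_0 = 1/256; P1 = a_1 + q1*a_0 = -65855/1396224.


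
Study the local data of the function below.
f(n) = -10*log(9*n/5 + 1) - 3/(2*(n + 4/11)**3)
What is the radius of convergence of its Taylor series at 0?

The radius of convergence is 4/11.

Denominator factor (n + 4/11)^3: pole of order 3 at -4/11, modulus 4/11.
Branch term (-10)*log(1 - n/(-5/9)): its argument vanishes at n = -5/9, a logarithmic branch point, modulus 5/9.
The radius of convergence is the smallest modulus among the singular points: 4/11.


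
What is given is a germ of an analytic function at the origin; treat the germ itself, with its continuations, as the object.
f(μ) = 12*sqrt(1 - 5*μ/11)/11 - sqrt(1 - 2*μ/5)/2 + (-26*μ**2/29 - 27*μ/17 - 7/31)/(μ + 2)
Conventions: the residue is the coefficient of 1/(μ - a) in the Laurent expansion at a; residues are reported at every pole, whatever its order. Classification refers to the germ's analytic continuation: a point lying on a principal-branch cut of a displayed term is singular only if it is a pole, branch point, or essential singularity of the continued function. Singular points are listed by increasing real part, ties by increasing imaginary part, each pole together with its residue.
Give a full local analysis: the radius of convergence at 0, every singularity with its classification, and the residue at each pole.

Denominator factor (μ + 2): pole of order 1 at -2, modulus 2.
Branch term (12/11)*sqrt(1 - μ/(11/5)): its argument vanishes at μ = 11/5, a square-root branch point, modulus 11/5.
Branch term (-1/2)*sqrt(1 - μ/(5/2)): its argument vanishes at μ = 5/2, a square-root branch point, modulus 5/2.
The radius of convergence is the smallest modulus among the singular points: 2.
The branch terms are analytic at -2 and contribute nothing to the residue; only the rational part matters.
At the order-1 pole -2 set g(μ) = (μ - (-2))*(rational part) = -26*μ**2/29 - 27*μ/17 - 7/31.
Simple pole: residue = g(a) at a = -2, which is -9713/15283.
List the singular points by increasing real part (a conjugate pair: the negative imaginary part first).

Radius of convergence at 0: 2.
At -2: a pole of order 1; residue -9713/15283.
At 11/5: an algebraic (square-root) branch point.
At 5/2: an algebraic (square-root) branch point.


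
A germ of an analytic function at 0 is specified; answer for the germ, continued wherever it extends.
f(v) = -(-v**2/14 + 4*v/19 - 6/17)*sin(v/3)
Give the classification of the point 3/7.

There is no denominator, hence no pole anywhere.
The factor -sin(v/3) is entire.
So the germ continues analytically to 3/7.

The point is a regular point.


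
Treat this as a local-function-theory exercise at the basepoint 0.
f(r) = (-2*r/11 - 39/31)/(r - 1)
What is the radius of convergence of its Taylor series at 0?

Denominator factor (r - 1): pole of order 1 at 1, modulus 1.
The radius of convergence is the smallest modulus among the singular points: 1.

The radius of convergence is 1.


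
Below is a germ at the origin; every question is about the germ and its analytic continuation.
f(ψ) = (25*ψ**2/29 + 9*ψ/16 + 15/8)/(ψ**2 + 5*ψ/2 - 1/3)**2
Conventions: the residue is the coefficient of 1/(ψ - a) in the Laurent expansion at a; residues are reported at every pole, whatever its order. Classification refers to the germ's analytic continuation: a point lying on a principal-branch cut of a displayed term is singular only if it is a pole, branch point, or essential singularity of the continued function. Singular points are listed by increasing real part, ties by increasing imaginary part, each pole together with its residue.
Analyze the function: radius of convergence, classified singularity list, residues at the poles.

Denominator factor (ψ**2 + 5*ψ/2 - 1/3)^2: discriminant 91/12, real irrational roots -5/4 + (1/12)*sqrt(273) and -5/4 - (1/12)*sqrt(273); poles of order 2, moduli -5/4 + (1/12)*sqrt(273) and 5/4 + (1/12)*sqrt(273).
The radius of convergence is the smallest modulus among the singular points: -5/4 + (1/12)*sqrt(273).
The factor ψ**2 + 5*ψ/2 - 1/3 splits as (ψ - a)(ψ - a') with a = -5/4 - (1/12)*sqrt(273), a' = -5/4 + (1/12)*sqrt(273). At the order-2 pole a set g(ψ) = (ψ - a)^2*f(ψ) = [25*ψ**2/29 + 9*ψ/16 + 15/8] / (ψ - a')^2.
Order-2 pole: residue = g'(a); g'(-5/4 - (1/12)*sqrt(273)) = (4925/960596)*sqrt(273), so the residue is (4925/960596)*sqrt(273).
The factor ψ**2 + 5*ψ/2 - 1/3 splits as (ψ - a)(ψ - a') with a = -5/4 + (1/12)*sqrt(273), a' = -5/4 - (1/12)*sqrt(273). At the order-2 pole a set g(ψ) = (ψ - a)^2*f(ψ) = [25*ψ**2/29 + 9*ψ/16 + 15/8] / (ψ - a')^2.
Order-2 pole: residue = g'(a); g'(-5/4 + (1/12)*sqrt(273)) = -(4925/960596)*sqrt(273), so the residue is -(4925/960596)*sqrt(273).
List the singular points by increasing real part (a conjugate pair: the negative imaginary part first).

Radius of convergence at 0: -5/4 + (1/12)*sqrt(273).
At -5/4 - (1/12)*sqrt(273): a pole of order 2; residue (4925/960596)*sqrt(273).
At -5/4 + (1/12)*sqrt(273): a pole of order 2; residue -(4925/960596)*sqrt(273).


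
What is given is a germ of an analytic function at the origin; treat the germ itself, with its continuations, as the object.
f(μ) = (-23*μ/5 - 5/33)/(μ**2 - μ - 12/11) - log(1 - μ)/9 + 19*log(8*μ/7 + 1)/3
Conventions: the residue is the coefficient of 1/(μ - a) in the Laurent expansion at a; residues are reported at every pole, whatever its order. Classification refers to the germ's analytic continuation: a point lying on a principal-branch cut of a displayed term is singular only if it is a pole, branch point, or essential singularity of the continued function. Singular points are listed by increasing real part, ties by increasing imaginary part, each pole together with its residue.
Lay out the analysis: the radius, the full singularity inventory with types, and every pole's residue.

Radius of convergence at 0: -1/2 + (1/22)*sqrt(649).
At -7/8: a logarithmic branch point.
At 1/2 - (1/22)*sqrt(649): a pole of order 1; residue -23/10 + (809/19470)*sqrt(649).
At 1: a logarithmic branch point.
At 1/2 + (1/22)*sqrt(649): a pole of order 1; residue -23/10 - (809/19470)*sqrt(649).


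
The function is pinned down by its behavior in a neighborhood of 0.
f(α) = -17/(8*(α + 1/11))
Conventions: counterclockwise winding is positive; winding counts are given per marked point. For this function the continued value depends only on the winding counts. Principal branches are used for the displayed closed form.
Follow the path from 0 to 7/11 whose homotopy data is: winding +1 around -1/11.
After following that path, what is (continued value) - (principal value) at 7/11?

The function is rational, hence single-valued: continuing it around any pole returns the same value, so the difference is 0.

Continued minus principal equals 0.


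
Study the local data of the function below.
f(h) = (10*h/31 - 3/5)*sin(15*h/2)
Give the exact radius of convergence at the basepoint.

The radius of convergence is infinite.

The factor sin(15*h/2) is entire and contributes no finite singular point.
The polynomial part has no poles.
No finite singular points: the Taylor series at 0 converges everywhere.


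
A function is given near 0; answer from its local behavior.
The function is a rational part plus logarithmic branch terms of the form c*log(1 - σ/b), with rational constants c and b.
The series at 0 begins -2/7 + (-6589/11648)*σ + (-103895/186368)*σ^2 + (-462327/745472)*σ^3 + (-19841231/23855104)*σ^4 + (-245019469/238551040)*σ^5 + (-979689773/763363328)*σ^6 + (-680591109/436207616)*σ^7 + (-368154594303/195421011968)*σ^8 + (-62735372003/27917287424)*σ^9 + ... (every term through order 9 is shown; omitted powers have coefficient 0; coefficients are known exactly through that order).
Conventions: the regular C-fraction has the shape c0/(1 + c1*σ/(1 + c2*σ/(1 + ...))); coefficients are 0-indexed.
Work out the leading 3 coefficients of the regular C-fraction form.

The regular C-fraction coefficients are [-2/7, -6589/3328, 1982251/1993472].

Taylor coefficients (read off): a_0 = -2/7, a_1 = -6589/11648, a_2 = -103895/186368.
c0 = a_0 = -2/7. Peel one level at a time: if S = 1 + c*σ/S' with S'(0) = 1, then c is the σ-coefficient of S and S' = c*σ/(S - 1).
S_1 = c0/f = 1 + (-6589/3328)*σ + (21804761/11075584)*σ^2 + ...; c1 = -6589/3328.
S_2 = c1*σ/(S_1 - 1) = 1 + (1982251/1993472)*σ + ...; c2 = 1982251/1993472.


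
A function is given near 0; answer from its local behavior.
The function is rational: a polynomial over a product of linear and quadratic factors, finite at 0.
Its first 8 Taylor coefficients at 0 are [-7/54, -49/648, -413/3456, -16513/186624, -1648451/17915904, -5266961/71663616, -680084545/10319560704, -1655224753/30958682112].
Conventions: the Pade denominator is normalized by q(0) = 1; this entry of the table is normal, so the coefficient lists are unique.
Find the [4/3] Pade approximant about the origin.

The Pade approximant has numerator coefficients [-7/54, 264208/6358311, -13216/706479, 25088/6358311, -14336/6358311]; denominator coefficients [1, -2554307/2825916, -33951403/135643968, 752423/2825916].

Taylor coefficients needed (read off): a_0 = -7/54, a_1 = -49/648, a_2 = -413/3456, a_3 = -16513/186624, a_4 = -1648451/17915904, a_5 = -5266961/71663616, a_6 = -680084545/10319560704, a_7 = -1655224753/30958682112.
Write the denominator as Q(σ) = 1 + q1*σ + q2*σ^2 + q3*σ^3. Requiring Q*f - P = O(σ^8) with deg P <= 4 kills the coefficients of σ^5..σ^7 in Q*f:
  σ^5: a_5 + q1*a_4 + q2*a_3 + q3*a_2 = 0, i.e. -5266961/71663616 + (-1648451/17915904)*q1 + (-16513/186624)*q2 + (-413/3456)*q3 = 0.
  σ^6: a_6 + q1*a_5 + q2*a_4 + q3*a_3 = 0, i.e. -680084545/10319560704 + (-5266961/71663616)*q1 + (-1648451/17915904)*q2 + (-16513/186624)*q3 = 0.
  σ^7: a_7 + q1*a_6 + q2*a_5 + q3*a_4 = 0, i.e. -1655224753/30958682112 + (-680084545/10319560704)*q1 + (-5266961/71663616)*q2 + (-1648451/17915904)*q3 = 0.
Solving this linear system: q1 = -2554307/2825916, q2 = -33951403/135643968, q3 = 752423/2825916.
The numerator is Q*f truncated at degree 4: P0 = a_0 = -7/54; P1 = a_1 + q1*a_0 = 264208/6358311; P2 = a_2 + q1*a_1 + q2*a_0 = -13216/706479; P3 = a_3 + q1*a_2 + q2*a_1 + q3*a_0 = 25088/6358311; P4 = a_4 + q1*a_3 + q2*a_2 + q3*a_1 = -14336/6358311.


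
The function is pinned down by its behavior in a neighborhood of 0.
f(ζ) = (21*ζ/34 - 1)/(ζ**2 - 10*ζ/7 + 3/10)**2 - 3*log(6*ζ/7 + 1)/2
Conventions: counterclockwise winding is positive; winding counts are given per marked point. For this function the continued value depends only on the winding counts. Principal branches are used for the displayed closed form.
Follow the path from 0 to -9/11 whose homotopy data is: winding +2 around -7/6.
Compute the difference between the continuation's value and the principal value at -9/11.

Continued minus principal equals -(6)*pi*i.

The rational part is single-valued and drops out of the difference; each branch term changes only by its own monodromy.
(-3/2)*log(1 - ζ/(-7/6)): each positive loop around -7/6 adds 2*pi*i to the log, so winding +2 contributes (-3/2)*(2)*2*pi*i = -(6)*pi*i.
Summing the contributions at ζ = -9/11 gives -(6)*pi*i.


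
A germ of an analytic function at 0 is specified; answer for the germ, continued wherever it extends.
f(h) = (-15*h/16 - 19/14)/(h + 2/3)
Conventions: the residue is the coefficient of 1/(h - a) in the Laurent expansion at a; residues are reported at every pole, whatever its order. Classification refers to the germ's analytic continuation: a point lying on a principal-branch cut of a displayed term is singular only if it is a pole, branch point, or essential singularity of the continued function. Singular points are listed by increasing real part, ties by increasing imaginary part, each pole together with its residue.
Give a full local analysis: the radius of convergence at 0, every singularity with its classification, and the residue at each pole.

Denominator factor (h + 2/3): pole of order 1 at -2/3, modulus 2/3.
The radius of convergence is the smallest modulus among the singular points: 2/3.
At the order-1 pole -2/3 set g(h) = (h - (-2/3))*f(h) = -15*h/16 - 19/14.
Simple pole: residue = g(a) at a = -2/3, which is -41/56.

Radius of convergence at 0: 2/3.
At -2/3: a pole of order 1; residue -41/56.


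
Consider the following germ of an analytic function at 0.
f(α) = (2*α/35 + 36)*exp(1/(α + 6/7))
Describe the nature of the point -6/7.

The exponent 1/(α - (-6/7)) has a pole at -6/7, so exp(1/(α - (-6/7))) takes every nonzero value near it: an essential singularity (not a pole of any order).

The point is an essential singularity.


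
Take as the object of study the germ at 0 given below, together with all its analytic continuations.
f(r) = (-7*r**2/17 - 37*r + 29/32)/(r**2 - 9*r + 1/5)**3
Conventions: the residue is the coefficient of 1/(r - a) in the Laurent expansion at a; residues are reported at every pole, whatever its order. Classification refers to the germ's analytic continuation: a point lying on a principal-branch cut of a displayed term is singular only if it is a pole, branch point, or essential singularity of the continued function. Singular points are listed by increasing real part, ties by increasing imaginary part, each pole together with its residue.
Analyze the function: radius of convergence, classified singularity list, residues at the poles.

Radius of convergence at 0: 9/2 - (1/10)*sqrt(2005).
At 9/2 - (1/10)*sqrt(2005): a pole of order 3; residue (6984145/17538886672)*sqrt(2005).
At 9/2 + (1/10)*sqrt(2005): a pole of order 3; residue -(6984145/17538886672)*sqrt(2005).


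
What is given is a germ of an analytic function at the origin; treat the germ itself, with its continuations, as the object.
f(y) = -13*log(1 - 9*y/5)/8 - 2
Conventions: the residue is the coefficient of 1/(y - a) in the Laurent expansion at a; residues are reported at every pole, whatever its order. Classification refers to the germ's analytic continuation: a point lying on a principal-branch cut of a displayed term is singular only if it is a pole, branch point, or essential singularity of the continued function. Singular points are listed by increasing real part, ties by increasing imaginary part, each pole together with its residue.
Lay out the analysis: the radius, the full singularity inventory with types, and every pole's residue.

Branch term (-13/8)*log(1 - y/(5/9)): its argument vanishes at y = 5/9, a logarithmic branch point, modulus 5/9.
The radius of convergence is the smallest modulus among the singular points: 5/9.

Radius of convergence at 0: 5/9.
At 5/9: a logarithmic branch point.


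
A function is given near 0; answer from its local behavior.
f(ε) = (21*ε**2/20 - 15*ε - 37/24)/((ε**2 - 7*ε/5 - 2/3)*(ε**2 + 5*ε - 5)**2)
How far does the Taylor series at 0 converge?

Denominator factor (ε**2 - 7*ε/5 - 2/3): discriminant 347/75, real irrational roots 7/10 + (1/30)*sqrt(1041) and 7/10 - (1/30)*sqrt(1041); poles of order 1, moduli 7/10 + (1/30)*sqrt(1041) and -7/10 + (1/30)*sqrt(1041).
Denominator factor (ε**2 + 5*ε - 5)^2: discriminant 45, real irrational roots -5/2 + (3/2)*sqrt(5) and -5/2 - (3/2)*sqrt(5); poles of order 2, moduli -5/2 + (3/2)*sqrt(5) and 5/2 + (3/2)*sqrt(5).
The radius of convergence is the smallest modulus among the singular points: -7/10 + (1/30)*sqrt(1041).

The radius of convergence is -7/10 + (1/30)*sqrt(1041).


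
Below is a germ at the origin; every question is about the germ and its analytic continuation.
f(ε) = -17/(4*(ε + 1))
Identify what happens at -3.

Denominator factors: ε + 1 = -2 at ε = -3 — none vanishes.
So the germ continues analytically to -3.

The point is a regular point.


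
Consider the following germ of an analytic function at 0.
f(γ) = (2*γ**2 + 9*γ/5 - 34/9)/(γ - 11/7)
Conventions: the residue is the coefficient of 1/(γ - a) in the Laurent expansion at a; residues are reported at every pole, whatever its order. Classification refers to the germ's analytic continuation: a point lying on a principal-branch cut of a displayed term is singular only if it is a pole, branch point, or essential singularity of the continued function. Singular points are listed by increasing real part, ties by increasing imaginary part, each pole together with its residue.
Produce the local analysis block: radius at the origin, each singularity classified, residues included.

Radius of convergence at 0: 11/7.
At 11/7: a pole of order 1; residue 8797/2205.

Denominator factor (γ - 11/7): pole of order 1 at 11/7, modulus 11/7.
The radius of convergence is the smallest modulus among the singular points: 11/7.
At the order-1 pole 11/7 set g(γ) = (γ - (11/7))*f(γ) = 2*γ**2 + 9*γ/5 - 34/9.
Simple pole: residue = g(a) at a = 11/7, which is 8797/2205.


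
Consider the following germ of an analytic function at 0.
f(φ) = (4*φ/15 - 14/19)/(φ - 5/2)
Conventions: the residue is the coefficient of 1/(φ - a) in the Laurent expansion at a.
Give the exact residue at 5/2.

The residue is -4/57.

At the order-1 pole 5/2 set g(φ) = (φ - (5/2))*f(φ) = 4*φ/15 - 14/19.
Simple pole: residue = g(a) at a = 5/2, which is -4/57.


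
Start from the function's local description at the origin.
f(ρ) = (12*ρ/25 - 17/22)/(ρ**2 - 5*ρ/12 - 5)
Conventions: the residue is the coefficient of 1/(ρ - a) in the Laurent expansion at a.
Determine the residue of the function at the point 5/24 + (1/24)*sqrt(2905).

The factor ρ**2 - 5*ρ/12 - 5 splits as (ρ - a)(ρ - a') with a = 5/24 + (1/24)*sqrt(2905), a' = 5/24 - (1/24)*sqrt(2905). At the order-1 pole a set g(ρ) = (ρ - a)*f(ρ) = [12*ρ/25 - 17/22] / (ρ - a').
Simple pole: residue = g(a) at a = 5/24 + (1/24)*sqrt(2905), which is 6/25 - (444/159775)*sqrt(2905).

The residue is 6/25 - (444/159775)*sqrt(2905).


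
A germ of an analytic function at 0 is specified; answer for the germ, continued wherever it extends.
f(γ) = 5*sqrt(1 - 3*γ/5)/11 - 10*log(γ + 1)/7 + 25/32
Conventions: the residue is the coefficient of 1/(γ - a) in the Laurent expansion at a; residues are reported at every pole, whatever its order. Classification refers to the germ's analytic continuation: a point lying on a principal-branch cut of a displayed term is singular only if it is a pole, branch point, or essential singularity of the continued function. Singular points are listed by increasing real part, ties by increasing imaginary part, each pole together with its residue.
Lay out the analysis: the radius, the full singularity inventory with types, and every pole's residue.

Radius of convergence at 0: 1.
At -1: a logarithmic branch point.
At 5/3: an algebraic (square-root) branch point.

Branch term (-10/7)*log(1 - γ/(-1)): its argument vanishes at γ = -1, a logarithmic branch point, modulus 1.
Branch term (5/11)*sqrt(1 - γ/(5/3)): its argument vanishes at γ = 5/3, a square-root branch point, modulus 5/3.
The radius of convergence is the smallest modulus among the singular points: 1.
List the singular points by increasing real part (a conjugate pair: the negative imaginary part first).


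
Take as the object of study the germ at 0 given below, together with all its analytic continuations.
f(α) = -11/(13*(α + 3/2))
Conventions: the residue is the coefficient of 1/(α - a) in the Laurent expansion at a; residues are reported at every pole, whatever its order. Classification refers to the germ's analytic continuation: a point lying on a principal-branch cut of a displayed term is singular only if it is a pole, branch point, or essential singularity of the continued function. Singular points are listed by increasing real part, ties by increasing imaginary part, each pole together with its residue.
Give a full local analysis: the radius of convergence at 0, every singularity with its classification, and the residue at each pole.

Radius of convergence at 0: 3/2.
At -3/2: a pole of order 1; residue -11/13.

Denominator factor (α + 3/2): pole of order 1 at -3/2, modulus 3/2.
The radius of convergence is the smallest modulus among the singular points: 3/2.
At the order-1 pole -3/2 set g(α) = (α - (-3/2))*f(α) = -11/13.
Simple pole: residue = g(a) at a = -3/2, which is -11/13.


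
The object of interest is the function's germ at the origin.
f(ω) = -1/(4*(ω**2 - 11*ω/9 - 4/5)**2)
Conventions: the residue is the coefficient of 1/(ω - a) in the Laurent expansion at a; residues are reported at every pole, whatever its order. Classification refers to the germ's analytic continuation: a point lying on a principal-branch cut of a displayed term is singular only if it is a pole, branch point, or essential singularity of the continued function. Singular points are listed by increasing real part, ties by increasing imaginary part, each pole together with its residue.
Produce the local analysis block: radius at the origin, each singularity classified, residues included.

Denominator factor (ω**2 - 11*ω/9 - 4/5)^2: discriminant 1901/405, real irrational roots 11/18 + (1/90)*sqrt(9505) and 11/18 - (1/90)*sqrt(9505); poles of order 2, moduli 11/18 + (1/90)*sqrt(9505) and -11/18 + (1/90)*sqrt(9505).
The radius of convergence is the smallest modulus among the singular points: -11/18 + (1/90)*sqrt(9505).
The factor ω**2 - 11*ω/9 - 4/5 splits as (ω - a)(ω - a') with a = 11/18 - (1/90)*sqrt(9505), a' = 11/18 + (1/90)*sqrt(9505). At the order-2 pole a set g(ω) = (ω - a)^2*f(ω) = [-1/4] / (ω - a')^2.
Order-2 pole: residue = g'(a); g'(11/18 - (1/90)*sqrt(9505)) = -(3645/7227602)*sqrt(9505), so the residue is -(3645/7227602)*sqrt(9505).
The factor ω**2 - 11*ω/9 - 4/5 splits as (ω - a)(ω - a') with a = 11/18 + (1/90)*sqrt(9505), a' = 11/18 - (1/90)*sqrt(9505). At the order-2 pole a set g(ω) = (ω - a)^2*f(ω) = [-1/4] / (ω - a')^2.
Order-2 pole: residue = g'(a); g'(11/18 + (1/90)*sqrt(9505)) = (3645/7227602)*sqrt(9505), so the residue is (3645/7227602)*sqrt(9505).
List the singular points by increasing real part (a conjugate pair: the negative imaginary part first).

Radius of convergence at 0: -11/18 + (1/90)*sqrt(9505).
At 11/18 - (1/90)*sqrt(9505): a pole of order 2; residue -(3645/7227602)*sqrt(9505).
At 11/18 + (1/90)*sqrt(9505): a pole of order 2; residue (3645/7227602)*sqrt(9505).


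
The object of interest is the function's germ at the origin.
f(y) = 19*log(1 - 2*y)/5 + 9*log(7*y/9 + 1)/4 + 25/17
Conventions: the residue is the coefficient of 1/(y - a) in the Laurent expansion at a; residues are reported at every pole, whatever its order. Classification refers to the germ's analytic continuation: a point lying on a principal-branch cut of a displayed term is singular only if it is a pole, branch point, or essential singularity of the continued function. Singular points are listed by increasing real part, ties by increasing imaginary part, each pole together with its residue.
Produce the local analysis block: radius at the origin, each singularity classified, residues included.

Branch term (19/5)*log(1 - y/(1/2)): its argument vanishes at y = 1/2, a logarithmic branch point, modulus 1/2.
Branch term (9/4)*log(1 - y/(-9/7)): its argument vanishes at y = -9/7, a logarithmic branch point, modulus 9/7.
The radius of convergence is the smallest modulus among the singular points: 1/2.
List the singular points by increasing real part (a conjugate pair: the negative imaginary part first).

Radius of convergence at 0: 1/2.
At -9/7: a logarithmic branch point.
At 1/2: a logarithmic branch point.


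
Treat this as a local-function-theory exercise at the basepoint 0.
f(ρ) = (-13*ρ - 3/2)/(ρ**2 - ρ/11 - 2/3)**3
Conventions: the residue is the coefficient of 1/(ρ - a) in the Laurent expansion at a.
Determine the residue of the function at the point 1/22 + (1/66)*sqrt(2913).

The factor ρ**2 - ρ/11 - 2/3 splits as (ρ - a)(ρ - a') with a = 1/22 + (1/66)*sqrt(2913), a' = 1/22 - (1/66)*sqrt(2913). At the order-3 pole a set g(ρ) = (ρ - a)^3*f(ρ) = [-13*ρ - 3/2] / (ρ - a')^3.
Order-3 pole: residue = g''(a)/2; g''(1/22 + (1/66)*sqrt(2913)) = -(36368244/915498611)*sqrt(2913), so the residue is -(18184122/915498611)*sqrt(2913).

The residue is -(18184122/915498611)*sqrt(2913).


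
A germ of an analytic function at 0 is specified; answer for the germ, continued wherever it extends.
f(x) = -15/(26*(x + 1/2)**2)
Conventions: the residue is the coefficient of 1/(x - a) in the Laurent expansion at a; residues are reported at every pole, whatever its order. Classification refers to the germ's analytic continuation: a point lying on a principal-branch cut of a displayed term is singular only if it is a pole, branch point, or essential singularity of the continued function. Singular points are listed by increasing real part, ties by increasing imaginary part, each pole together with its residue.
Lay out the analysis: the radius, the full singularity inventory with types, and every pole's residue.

Radius of convergence at 0: 1/2.
At -1/2: a pole of order 2; residue 0.

Denominator factor (x + 1/2)^2: pole of order 2 at -1/2, modulus 1/2.
The radius of convergence is the smallest modulus among the singular points: 1/2.
At the order-2 pole -1/2 set g(x) = (x - (-1/2))^2*f(x) = -15/26.
Order-2 pole: residue = g'(a); g'(-1/2) = 0, so the residue is 0.


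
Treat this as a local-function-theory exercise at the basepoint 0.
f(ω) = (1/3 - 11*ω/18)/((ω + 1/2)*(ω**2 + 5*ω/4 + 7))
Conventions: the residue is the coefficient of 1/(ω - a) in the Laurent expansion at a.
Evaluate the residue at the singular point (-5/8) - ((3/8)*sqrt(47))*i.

The factor ω**2 + 5*ω/4 + 7 splits as (ω - a)(ω - a') with a = (-5/8) - ((3/8)*sqrt(47))*i, a' = (-5/8) + ((3/8)*sqrt(47))*i. At the order-1 pole a set g(ω) = (ω - a)*f(ω) = [(1/3 - 11*ω/18)/(ω + 1/2)] / (ω - a').
Simple pole: residue = g(a) at a = (-5/8) - ((3/8)*sqrt(47))*i, which is (-23/477) - ((1189/67257)*sqrt(47))*i.

The residue is (-23/477) - ((1189/67257)*sqrt(47))*i.


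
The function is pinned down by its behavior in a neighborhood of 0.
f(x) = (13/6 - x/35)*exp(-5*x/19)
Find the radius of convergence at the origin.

The factor exp(-5*x/19) is entire and contributes no finite singular point.
The polynomial part has no poles.
No finite singular points: the Taylor series at 0 converges everywhere.

The radius of convergence is infinite.


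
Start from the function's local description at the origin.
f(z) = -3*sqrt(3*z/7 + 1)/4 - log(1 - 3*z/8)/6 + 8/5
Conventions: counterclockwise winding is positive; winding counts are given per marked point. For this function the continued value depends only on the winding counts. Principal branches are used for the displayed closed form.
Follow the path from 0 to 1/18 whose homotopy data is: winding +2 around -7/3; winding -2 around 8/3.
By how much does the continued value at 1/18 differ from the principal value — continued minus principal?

Continued minus principal equals (2/3)*pi*i.

The rational part is single-valued and drops out of the difference; each branch term changes only by its own monodromy.
(-3/4)*sqrt(1 - z/(-7/3)): winding +2 is even, the square root returns to the same sheet, contribution 0.
(-1/6)*log(1 - z/(8/3)): each positive loop around 8/3 adds 2*pi*i to the log, so winding -2 contributes (-1/6)*(-2)*2*pi*i = (2/3)*pi*i.
Summing the contributions at z = 1/18 gives (2/3)*pi*i.


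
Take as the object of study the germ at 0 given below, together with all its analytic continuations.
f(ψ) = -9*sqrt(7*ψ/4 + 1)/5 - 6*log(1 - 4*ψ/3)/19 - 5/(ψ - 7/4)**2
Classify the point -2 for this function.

The point is a regular point.

Denominator factors: ψ - 7/4 = -15/4 at ψ = -2 — none vanishes.
Branch term log(1 - ψ/(3/4)): argument at -2 is 11/3, nonzero, so -2 is not its branch point (a point on a principal cut is still regular for the continued germ).
Branch term sqrt(1 - ψ/(-4/7)): argument at -2 is -5/2, nonzero, so -2 is not its branch point (a point on a principal cut is still regular for the continued germ).
So the germ continues analytically to -2.


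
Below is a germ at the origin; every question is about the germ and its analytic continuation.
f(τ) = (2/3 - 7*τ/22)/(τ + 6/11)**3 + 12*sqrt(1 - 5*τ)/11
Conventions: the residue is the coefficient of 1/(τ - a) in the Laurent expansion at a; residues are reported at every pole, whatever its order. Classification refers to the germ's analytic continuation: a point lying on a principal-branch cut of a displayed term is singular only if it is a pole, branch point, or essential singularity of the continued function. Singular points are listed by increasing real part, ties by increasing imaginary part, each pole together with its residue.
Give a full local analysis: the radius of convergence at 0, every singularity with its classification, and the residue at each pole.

Denominator factor (τ + 6/11)^3: pole of order 3 at -6/11, modulus 6/11.
Branch term (12/11)*sqrt(1 - τ/(1/5)): its argument vanishes at τ = 1/5, a square-root branch point, modulus 1/5.
The radius of convergence is the smallest modulus among the singular points: 1/5.
The branch term is analytic at -6/11 and contributes nothing to the residue; only the rational part matters.
At the order-3 pole -6/11 set g(τ) = (τ - (-6/11))^3*(rational part) = 2/3 - 7*τ/22.
Order-3 pole: residue = g''(a)/2; g''(-6/11) = 0, so the residue is 0.
List the singular points by increasing real part (a conjugate pair: the negative imaginary part first).

Radius of convergence at 0: 1/5.
At -6/11: a pole of order 3; residue 0.
At 1/5: an algebraic (square-root) branch point.
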